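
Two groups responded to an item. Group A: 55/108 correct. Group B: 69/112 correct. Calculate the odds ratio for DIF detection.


Odds_A = 55/53 = 1.0377
Odds_B = 69/43 = 1.6047
OR = Odds_A / Odds_B = 1.0377 / 1.6047
Exactly, OR = (55 * 43) / (53 * 69) = 2365 / 3657
OR = 0.6467

0.6467


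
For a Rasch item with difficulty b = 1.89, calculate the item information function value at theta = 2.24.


P = 1/(1+exp(-(2.24-1.89))) = 0.5866
I = P*(1-P) = 0.5866 * 0.4134
I = 0.2425

0.2425


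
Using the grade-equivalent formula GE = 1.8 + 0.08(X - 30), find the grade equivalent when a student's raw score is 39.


raw - median = 39 - 30 = 9
slope * diff = 0.08 * 9 = 0.72
GE = 1.8 + 0.72
GE = 2.52

2.52


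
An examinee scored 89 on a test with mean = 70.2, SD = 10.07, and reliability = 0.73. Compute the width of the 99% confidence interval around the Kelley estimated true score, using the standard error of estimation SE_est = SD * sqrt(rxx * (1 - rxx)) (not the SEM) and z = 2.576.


True score estimate = 0.73*89 + 0.27*70.2 = 83.924
SE_est = SD * sqrt(rxx * (1 - rxx)) = 10.07 * sqrt(0.73 * 0.27) = 10.07 * sqrt(0.1971) = 4.470672
CI = T_est +/- z * SE_est, so width = 2 * z * SE_est = 2 * 2.576 * 4.470672
Width = 23.0329

23.0329


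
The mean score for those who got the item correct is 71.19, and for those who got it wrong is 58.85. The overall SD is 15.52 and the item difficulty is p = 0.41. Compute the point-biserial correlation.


q = 1 - p = 0.59
rpb = ((M1 - M0) / SD) * sqrt(p * q)
rpb = ((71.19 - 58.85) / 15.52) * sqrt(0.41 * 0.59)
rpb = 0.3911

0.3911


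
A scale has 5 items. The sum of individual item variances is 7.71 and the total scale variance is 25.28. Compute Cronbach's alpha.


alpha = (k/(k-1)) * (1 - sum(si^2)/s_total^2)
= (5/4) * (1 - 7.71/25.28)
alpha = 0.8688

0.8688


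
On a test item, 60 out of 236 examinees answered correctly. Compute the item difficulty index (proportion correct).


Item difficulty p = number correct / total examinees
p = 60 / 236
p = 0.2542

0.2542


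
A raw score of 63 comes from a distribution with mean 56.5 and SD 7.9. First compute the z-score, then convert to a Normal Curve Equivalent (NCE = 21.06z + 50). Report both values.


z = (X - mean) / SD = (63 - 56.5) / 7.9
z = 6.5 / 7.9
z = 0.8228
NCE = NCE = 21.06z + 50
Carry z at full precision (z = 6.5 / 7.9) into the conversion:
NCE = 21.06 * (6.5 / 7.9) + 50 = 136.89 / 7.9 + 50
NCE = 17.3278 + 50
NCE = 67.3278

67.3278


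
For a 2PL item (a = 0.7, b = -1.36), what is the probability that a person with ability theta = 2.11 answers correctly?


a*(theta - b) = 0.7 * (2.11 - -1.36) = 2.429
exp(-2.429) = 0.0881
P = 1 / (1 + 0.0881)
P = 0.919

0.919


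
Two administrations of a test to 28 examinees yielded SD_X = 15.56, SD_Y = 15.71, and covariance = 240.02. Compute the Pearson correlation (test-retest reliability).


r = cov(X,Y) / (SD_X * SD_Y)
r = 240.02 / (15.56 * 15.71)
r = 240.02 / 244.4476
r = 0.9819

0.9819


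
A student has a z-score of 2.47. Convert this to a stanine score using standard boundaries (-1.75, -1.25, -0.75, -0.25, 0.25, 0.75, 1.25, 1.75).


Stanine boundaries: [-1.75, -1.25, -0.75, -0.25, 0.25, 0.75, 1.25, 1.75]
z = 2.47
Check each boundary:
  z >= -1.75 -> could be stanine 2
  z >= -1.25 -> could be stanine 3
  z >= -0.75 -> could be stanine 4
  z >= -0.25 -> could be stanine 5
  z >= 0.25 -> could be stanine 6
  z >= 0.75 -> could be stanine 7
  z >= 1.25 -> could be stanine 8
  z >= 1.75 -> could be stanine 9
Highest qualifying boundary gives stanine = 9

9


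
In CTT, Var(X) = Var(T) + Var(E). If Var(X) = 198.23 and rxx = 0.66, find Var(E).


var_true = rxx * var_obs = 0.66 * 198.23 = 130.8318
var_error = var_obs - var_true
var_error = 198.23 - 130.8318
var_error = 67.3982

67.3982


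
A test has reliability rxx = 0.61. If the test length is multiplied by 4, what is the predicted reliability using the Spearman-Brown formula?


r_new = (n * rxx) / (1 + (n-1) * rxx)
r_new = (4 * 0.61) / (1 + 3 * 0.61)
r_new = 2.44 / 2.83
r_new = 0.8622

0.8622


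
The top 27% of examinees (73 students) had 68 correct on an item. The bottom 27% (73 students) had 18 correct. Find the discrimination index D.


p_upper = 68/73 = 0.9315
p_lower = 18/73 = 0.2466
D = 0.9315 - 0.2466 = 0.6849

0.6849


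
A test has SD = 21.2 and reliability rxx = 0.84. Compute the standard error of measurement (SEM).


SEM = SD * sqrt(1 - rxx)
SEM = 21.2 * sqrt(1 - 0.84)
SEM = 21.2 * sqrt(0.16) = 21.2 * 0.4
SEM = 8.48

8.48


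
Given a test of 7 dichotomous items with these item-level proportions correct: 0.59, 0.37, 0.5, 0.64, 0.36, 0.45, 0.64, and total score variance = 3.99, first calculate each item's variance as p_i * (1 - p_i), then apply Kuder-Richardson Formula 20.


For each item, compute p_i * q_i:
  Item 1: 0.59 * 0.41 = 0.2419
  Item 2: 0.37 * 0.63 = 0.2331
  Item 3: 0.5 * 0.5 = 0.25
  Item 4: 0.64 * 0.36 = 0.2304
  Item 5: 0.36 * 0.64 = 0.2304
  Item 6: 0.45 * 0.55 = 0.2475
  Item 7: 0.64 * 0.36 = 0.2304
Sum(p_i * q_i) = 0.2419 + 0.2331 + 0.25 + 0.2304 + 0.2304 + 0.2475 + 0.2304 = 1.6637
KR-20 = (k/(k-1)) * (1 - Sum(p_i*q_i) / Var_total)
= (7/6) * (1 - 1.6637/3.99)
= 1.1667 * 0.583
KR-20 = 0.6802

0.6802


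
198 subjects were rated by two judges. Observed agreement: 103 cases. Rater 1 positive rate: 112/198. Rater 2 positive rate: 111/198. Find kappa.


P_o = 103/198 = 0.520202
P_e = (112*111 + 86*87) / 39204 = 0.507958
kappa = (P_o - P_e) / (1 - P_e)
kappa = (0.520202 - 0.507958) / (1 - 0.507958)
kappa = 0.0249

0.0249


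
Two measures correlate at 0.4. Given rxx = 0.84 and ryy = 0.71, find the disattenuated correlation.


r_corrected = rxy / sqrt(rxx * ryy)
= 0.4 / sqrt(0.84 * 0.71)
= 0.4 / sqrt(0.5964)
= 0.4 / 0.772269
r_corrected = 0.518

0.518


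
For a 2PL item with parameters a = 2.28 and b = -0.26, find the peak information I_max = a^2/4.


For 2PL, max info at theta = b = -0.26
I_max = a^2 / 4 = 2.28^2 / 4
= 5.1984 / 4
I_max = 1.2996

1.2996


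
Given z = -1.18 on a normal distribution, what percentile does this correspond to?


CDF(z) = 0.5 * (1 + erf(z/sqrt(2)))
erf(-0.8344) = -0.762
CDF = 0.119
Percentile rank = 0.119 * 100 = 11.9

11.9


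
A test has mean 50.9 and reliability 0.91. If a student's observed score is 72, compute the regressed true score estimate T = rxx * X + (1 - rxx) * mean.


T_est = rxx * X + (1 - rxx) * mean
T_est = 0.91 * 72 + 0.09 * 50.9
T_est = 65.52 + 4.581
T_est = 70.101

70.101


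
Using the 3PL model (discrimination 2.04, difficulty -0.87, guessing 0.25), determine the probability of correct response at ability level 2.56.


logit = 2.04*(2.56 - -0.87) = 6.9972
P* = 1/(1 + exp(-6.9972)) = 0.9991
P = 0.25 + (1 - 0.25) * 0.9991
P = 0.9993

0.9993


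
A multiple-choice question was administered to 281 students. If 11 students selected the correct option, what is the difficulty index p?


Item difficulty p = number correct / total examinees
p = 11 / 281
p = 0.0391

0.0391


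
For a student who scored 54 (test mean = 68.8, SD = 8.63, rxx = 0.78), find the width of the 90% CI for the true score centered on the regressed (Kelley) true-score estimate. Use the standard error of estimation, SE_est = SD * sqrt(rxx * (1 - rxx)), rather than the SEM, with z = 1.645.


True score estimate = 0.78*54 + 0.22*68.8 = 57.256
SE_est = SD * sqrt(rxx * (1 - rxx)) = 8.63 * sqrt(0.78 * 0.22) = 8.63 * sqrt(0.1716) = 3.574946
CI = T_est +/- z * SE_est, so width = 2 * z * SE_est = 2 * 1.645 * 3.574946
Width = 11.7616

11.7616


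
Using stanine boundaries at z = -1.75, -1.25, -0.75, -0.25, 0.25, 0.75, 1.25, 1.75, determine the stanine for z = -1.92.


Stanine boundaries: [-1.75, -1.25, -0.75, -0.25, 0.25, 0.75, 1.25, 1.75]
z = -1.92
Check each boundary:
  z < -1.75
  z < -1.25
  z < -0.75
  z < -0.25
  z < 0.25
  z < 0.75
  z < 1.25
  z < 1.75
Highest qualifying boundary gives stanine = 1

1


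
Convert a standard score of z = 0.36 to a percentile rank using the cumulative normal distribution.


CDF(z) = 0.5 * (1 + erf(z/sqrt(2)))
erf(0.2546) = 0.2812
CDF = 0.6406
Percentile rank = 0.6406 * 100 = 64.06

64.06


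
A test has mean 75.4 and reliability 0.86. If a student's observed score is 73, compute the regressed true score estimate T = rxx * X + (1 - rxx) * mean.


T_est = rxx * X + (1 - rxx) * mean
T_est = 0.86 * 73 + 0.14 * 75.4
T_est = 62.78 + 10.556
T_est = 73.336

73.336


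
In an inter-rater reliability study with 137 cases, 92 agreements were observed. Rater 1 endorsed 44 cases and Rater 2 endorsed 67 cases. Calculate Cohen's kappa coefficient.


P_o = 92/137 = 0.671533
P_e = (44*67 + 93*70) / 18769 = 0.503916
kappa = (P_o - P_e) / (1 - P_e)
kappa = (0.671533 - 0.503916) / (1 - 0.503916)
kappa = 0.3379

0.3379


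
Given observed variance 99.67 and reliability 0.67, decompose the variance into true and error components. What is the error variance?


var_true = rxx * var_obs = 0.67 * 99.67 = 66.7789
var_error = var_obs - var_true
var_error = 99.67 - 66.7789
var_error = 32.8911

32.8911


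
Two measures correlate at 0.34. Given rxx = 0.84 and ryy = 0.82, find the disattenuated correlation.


r_corrected = rxy / sqrt(rxx * ryy)
= 0.34 / sqrt(0.84 * 0.82)
= 0.34 / sqrt(0.6888)
= 0.34 / 0.82994
r_corrected = 0.4097

0.4097


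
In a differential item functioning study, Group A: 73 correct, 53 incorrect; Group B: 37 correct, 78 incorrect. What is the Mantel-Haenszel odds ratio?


Odds_A = 73/53 = 1.3774
Odds_B = 37/78 = 0.4744
OR = Odds_A / Odds_B = 1.3774 / 0.4744
Exactly, OR = (73 * 78) / (53 * 37) = 5694 / 1961
OR = 2.9036

2.9036


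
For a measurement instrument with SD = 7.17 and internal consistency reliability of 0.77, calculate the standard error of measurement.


SEM = SD * sqrt(1 - rxx)
SEM = 7.17 * sqrt(1 - 0.77)
SEM = 7.17 * sqrt(0.23) = 7.17 * 0.479583
SEM = 3.4386

3.4386


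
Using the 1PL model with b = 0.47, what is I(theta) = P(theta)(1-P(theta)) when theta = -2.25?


P = 1/(1+exp(-(-2.25-0.47))) = 0.0618
I = P*(1-P) = 0.0618 * 0.9382
I = 0.058

0.058


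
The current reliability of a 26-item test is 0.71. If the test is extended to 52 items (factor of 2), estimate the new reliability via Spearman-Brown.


r_new = (n * rxx) / (1 + (n-1) * rxx)
r_new = (2 * 0.71) / (1 + 1 * 0.71)
r_new = 1.42 / 1.71
r_new = 0.8304

0.8304


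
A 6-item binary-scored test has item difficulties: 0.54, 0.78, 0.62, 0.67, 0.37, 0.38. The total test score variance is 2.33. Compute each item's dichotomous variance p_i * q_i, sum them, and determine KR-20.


For each item, compute p_i * q_i:
  Item 1: 0.54 * 0.46 = 0.2484
  Item 2: 0.78 * 0.22 = 0.1716
  Item 3: 0.62 * 0.38 = 0.2356
  Item 4: 0.67 * 0.33 = 0.2211
  Item 5: 0.37 * 0.63 = 0.2331
  Item 6: 0.38 * 0.62 = 0.2356
Sum(p_i * q_i) = 0.2484 + 0.1716 + 0.2356 + 0.2211 + 0.2331 + 0.2356 = 1.3454
KR-20 = (k/(k-1)) * (1 - Sum(p_i*q_i) / Var_total)
= (6/5) * (1 - 1.3454/2.33)
= 1.2 * 0.4226
KR-20 = 0.5071

0.5071


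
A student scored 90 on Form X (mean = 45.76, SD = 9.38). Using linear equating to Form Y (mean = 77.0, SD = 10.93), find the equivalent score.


slope = SD_Y / SD_X = 10.93 / 9.38 ~ 1.1652
intercept = mean_Y - slope * mean_X = 77.0 - (10.93 / 9.38) * 45.76 ~ 23.6784
Y = slope * X + intercept. To avoid rounding drift from the rounded slope/intercept, evaluate the equivalent form Y = mean_Y + SD_Y * (X - mean_X) / SD_X at full precision:
Y = 77.0 + 10.93 * (90 - 45.76) / 9.38
Y = 77.0 + 10.93 * 44.24 / 9.38
Y = 77.0 + 483.5432 / 9.38
Y = 77.0 + 51.5504
Y = 128.5504

128.5504


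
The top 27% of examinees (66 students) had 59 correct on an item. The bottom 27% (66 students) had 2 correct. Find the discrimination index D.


p_upper = 59/66 = 0.8939
p_lower = 2/66 = 0.0303
D = 0.8939 - 0.0303 = 0.8636

0.8636


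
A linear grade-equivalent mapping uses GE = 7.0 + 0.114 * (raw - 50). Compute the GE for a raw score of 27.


raw - median = 27 - 50 = -23
slope * diff = 0.114 * -23 = -2.622
GE = 7.0 + -2.622
GE = 4.378

4.378


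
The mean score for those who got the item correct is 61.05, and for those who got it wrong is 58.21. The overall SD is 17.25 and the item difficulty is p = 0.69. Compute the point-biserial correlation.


q = 1 - p = 0.31
rpb = ((M1 - M0) / SD) * sqrt(p * q)
rpb = ((61.05 - 58.21) / 17.25) * sqrt(0.69 * 0.31)
rpb = 0.0761

0.0761


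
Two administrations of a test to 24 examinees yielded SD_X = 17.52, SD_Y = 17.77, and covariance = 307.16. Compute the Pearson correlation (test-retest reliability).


r = cov(X,Y) / (SD_X * SD_Y)
r = 307.16 / (17.52 * 17.77)
r = 307.16 / 311.3304
r = 0.9866

0.9866


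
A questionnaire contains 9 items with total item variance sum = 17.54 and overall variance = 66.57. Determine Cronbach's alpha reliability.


alpha = (k/(k-1)) * (1 - sum(si^2)/s_total^2)
= (9/8) * (1 - 17.54/66.57)
alpha = 0.8286

0.8286


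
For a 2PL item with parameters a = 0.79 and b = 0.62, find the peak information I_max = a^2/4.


For 2PL, max info at theta = b = 0.62
I_max = a^2 / 4 = 0.79^2 / 4
= 0.6241 / 4
I_max = 0.156

0.156


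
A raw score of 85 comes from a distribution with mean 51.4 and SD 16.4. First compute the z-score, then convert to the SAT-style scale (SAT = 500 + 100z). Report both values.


z = (X - mean) / SD = (85 - 51.4) / 16.4
z = 33.6 / 16.4
z = 2.0488
SAT-scale = SAT = 500 + 100z
Carry z at full precision (z = 33.6 / 16.4) into the conversion:
SAT-scale = 500 + 100 * (33.6 / 16.4) = 500 + 3360 / 16.4
SAT-scale = 500 + 204.878
SAT-scale = 704.878

704.878


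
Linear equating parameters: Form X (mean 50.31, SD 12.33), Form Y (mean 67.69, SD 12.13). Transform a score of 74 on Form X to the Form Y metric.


slope = SD_Y / SD_X = 12.13 / 12.33 ~ 0.9838
intercept = mean_Y - slope * mean_X = 67.69 - (12.13 / 12.33) * 50.31 ~ 18.1961
Y = slope * X + intercept. To avoid rounding drift from the rounded slope/intercept, evaluate the equivalent form Y = mean_Y + SD_Y * (X - mean_X) / SD_X at full precision:
Y = 67.69 + 12.13 * (74 - 50.31) / 12.33
Y = 67.69 + 12.13 * 23.69 / 12.33
Y = 67.69 + 287.3597 / 12.33
Y = 67.69 + 23.3057
Y = 90.9957

90.9957


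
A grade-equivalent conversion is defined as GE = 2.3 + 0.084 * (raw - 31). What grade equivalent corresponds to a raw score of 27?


raw - median = 27 - 31 = -4
slope * diff = 0.084 * -4 = -0.336
GE = 2.3 + -0.336
GE = 1.964

1.964


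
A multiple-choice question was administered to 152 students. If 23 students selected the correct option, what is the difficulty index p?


Item difficulty p = number correct / total examinees
p = 23 / 152
p = 0.1513

0.1513


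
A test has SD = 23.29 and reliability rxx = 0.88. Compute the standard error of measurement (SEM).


SEM = SD * sqrt(1 - rxx)
SEM = 23.29 * sqrt(1 - 0.88)
SEM = 23.29 * sqrt(0.12) = 23.29 * 0.34641
SEM = 8.0679

8.0679


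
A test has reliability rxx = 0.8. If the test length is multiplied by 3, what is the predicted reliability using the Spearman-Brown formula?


r_new = (n * rxx) / (1 + (n-1) * rxx)
r_new = (3 * 0.8) / (1 + 2 * 0.8)
r_new = 2.4 / 2.6
r_new = 0.9231

0.9231


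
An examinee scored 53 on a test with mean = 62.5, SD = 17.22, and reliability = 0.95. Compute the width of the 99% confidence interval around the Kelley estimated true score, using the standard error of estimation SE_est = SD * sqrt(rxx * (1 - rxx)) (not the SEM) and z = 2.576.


True score estimate = 0.95*53 + 0.05*62.5 = 53.475
SE_est = SD * sqrt(rxx * (1 - rxx)) = 17.22 * sqrt(0.95 * 0.05) = 17.22 * sqrt(0.0475) = 3.753012
CI = T_est +/- z * SE_est, so width = 2 * z * SE_est = 2 * 2.576 * 3.753012
Width = 19.3355

19.3355


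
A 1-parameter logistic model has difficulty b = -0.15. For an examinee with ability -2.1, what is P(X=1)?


theta - b = -2.1 - -0.15 = -1.95
exp(-(theta - b)) = exp(1.95) = 7.0287
P = 1 / (1 + 7.0287)
P = 0.1246

0.1246


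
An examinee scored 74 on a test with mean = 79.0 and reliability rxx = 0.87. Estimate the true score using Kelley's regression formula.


T_est = rxx * X + (1 - rxx) * mean
T_est = 0.87 * 74 + 0.13 * 79.0
T_est = 64.38 + 10.27
T_est = 74.65

74.65


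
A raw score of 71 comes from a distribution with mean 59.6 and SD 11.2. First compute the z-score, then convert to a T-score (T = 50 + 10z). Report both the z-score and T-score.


z = (X - mean) / SD = (71 - 59.6) / 11.2
z = 11.4 / 11.2
z = 1.0179
T-score = T = 50 + 10z
Carry z at full precision (z = 11.4 / 11.2) into the conversion:
T-score = 50 + 10 * (11.4 / 11.2) = 50 + 114 / 11.2
T-score = 50 + 10.1786
T-score = 60.1786

60.1786


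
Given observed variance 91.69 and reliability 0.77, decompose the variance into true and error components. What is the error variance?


var_true = rxx * var_obs = 0.77 * 91.69 = 70.6013
var_error = var_obs - var_true
var_error = 91.69 - 70.6013
var_error = 21.0887

21.0887


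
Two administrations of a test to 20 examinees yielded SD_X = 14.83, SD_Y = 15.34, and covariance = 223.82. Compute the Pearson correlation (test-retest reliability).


r = cov(X,Y) / (SD_X * SD_Y)
r = 223.82 / (14.83 * 15.34)
r = 223.82 / 227.4922
r = 0.9839

0.9839


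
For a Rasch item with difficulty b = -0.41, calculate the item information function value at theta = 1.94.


P = 1/(1+exp(-(1.94--0.41))) = 0.9129
I = P*(1-P) = 0.9129 * 0.0871
I = 0.0795

0.0795


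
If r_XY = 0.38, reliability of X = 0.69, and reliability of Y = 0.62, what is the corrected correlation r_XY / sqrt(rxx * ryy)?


r_corrected = rxy / sqrt(rxx * ryy)
= 0.38 / sqrt(0.69 * 0.62)
= 0.38 / sqrt(0.4278)
= 0.38 / 0.654064
r_corrected = 0.581

0.581


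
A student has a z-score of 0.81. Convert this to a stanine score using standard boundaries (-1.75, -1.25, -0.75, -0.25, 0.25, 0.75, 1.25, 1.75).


Stanine boundaries: [-1.75, -1.25, -0.75, -0.25, 0.25, 0.75, 1.25, 1.75]
z = 0.81
Check each boundary:
  z >= -1.75 -> could be stanine 2
  z >= -1.25 -> could be stanine 3
  z >= -0.75 -> could be stanine 4
  z >= -0.25 -> could be stanine 5
  z >= 0.25 -> could be stanine 6
  z >= 0.75 -> could be stanine 7
  z < 1.25
  z < 1.75
Highest qualifying boundary gives stanine = 7

7


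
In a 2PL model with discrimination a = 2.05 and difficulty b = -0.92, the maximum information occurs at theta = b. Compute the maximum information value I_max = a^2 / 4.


For 2PL, max info at theta = b = -0.92
I_max = a^2 / 4 = 2.05^2 / 4
= 4.2025 / 4
I_max = 1.0506

1.0506


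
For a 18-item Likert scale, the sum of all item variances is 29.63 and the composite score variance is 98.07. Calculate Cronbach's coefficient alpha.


alpha = (k/(k-1)) * (1 - sum(si^2)/s_total^2)
= (18/17) * (1 - 29.63/98.07)
alpha = 0.7389

0.7389


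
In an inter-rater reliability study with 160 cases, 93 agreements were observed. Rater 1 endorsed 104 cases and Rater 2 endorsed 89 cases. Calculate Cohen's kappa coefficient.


P_o = 93/160 = 0.58125
P_e = (104*89 + 56*71) / 25600 = 0.516875
kappa = (P_o - P_e) / (1 - P_e)
kappa = (0.58125 - 0.516875) / (1 - 0.516875)
kappa = 0.1332

0.1332


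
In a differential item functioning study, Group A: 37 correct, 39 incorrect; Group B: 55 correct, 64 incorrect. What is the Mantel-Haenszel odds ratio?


Odds_A = 37/39 = 0.9487
Odds_B = 55/64 = 0.8594
OR = Odds_A / Odds_B = 0.9487 / 0.8594
Exactly, OR = (37 * 64) / (39 * 55) = 2368 / 2145
OR = 1.104

1.104


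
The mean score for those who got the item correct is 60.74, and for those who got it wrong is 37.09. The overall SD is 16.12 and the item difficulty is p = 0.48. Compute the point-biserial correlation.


q = 1 - p = 0.52
rpb = ((M1 - M0) / SD) * sqrt(p * q)
rpb = ((60.74 - 37.09) / 16.12) * sqrt(0.48 * 0.52)
rpb = 0.733

0.733


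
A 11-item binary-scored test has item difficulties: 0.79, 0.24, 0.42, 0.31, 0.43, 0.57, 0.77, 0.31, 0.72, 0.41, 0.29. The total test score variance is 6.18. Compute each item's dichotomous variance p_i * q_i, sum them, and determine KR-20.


For each item, compute p_i * q_i:
  Item 1: 0.79 * 0.21 = 0.1659
  Item 2: 0.24 * 0.76 = 0.1824
  Item 3: 0.42 * 0.58 = 0.2436
  Item 4: 0.31 * 0.69 = 0.2139
  Item 5: 0.43 * 0.57 = 0.2451
  Item 6: 0.57 * 0.43 = 0.2451
  Item 7: 0.77 * 0.23 = 0.1771
  Item 8: 0.31 * 0.69 = 0.2139
  Item 9: 0.72 * 0.28 = 0.2016
  Item 10: 0.41 * 0.59 = 0.2419
  Item 11: 0.29 * 0.71 = 0.2059
Sum(p_i * q_i) = 0.1659 + 0.1824 + 0.2436 + 0.2139 + 0.2451 + 0.2451 + 0.1771 + 0.2139 + 0.2016 + 0.2419 + 0.2059 = 2.3364
KR-20 = (k/(k-1)) * (1 - Sum(p_i*q_i) / Var_total)
= (11/10) * (1 - 2.3364/6.18)
= 1.1 * 0.6219
KR-20 = 0.6841

0.6841


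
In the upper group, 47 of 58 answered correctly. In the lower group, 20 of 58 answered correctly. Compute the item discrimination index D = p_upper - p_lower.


p_upper = 47/58 = 0.8103
p_lower = 20/58 = 0.3448
D = 0.8103 - 0.3448 = 0.4655

0.4655


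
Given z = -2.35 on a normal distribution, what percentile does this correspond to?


CDF(z) = 0.5 * (1 + erf(z/sqrt(2)))
erf(-1.6617) = -0.9812
CDF = 0.0094
Percentile rank = 0.0094 * 100 = 0.94

0.94


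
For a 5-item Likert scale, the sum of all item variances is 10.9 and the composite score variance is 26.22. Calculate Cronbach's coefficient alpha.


alpha = (k/(k-1)) * (1 - sum(si^2)/s_total^2)
= (5/4) * (1 - 10.9/26.22)
alpha = 0.7304

0.7304


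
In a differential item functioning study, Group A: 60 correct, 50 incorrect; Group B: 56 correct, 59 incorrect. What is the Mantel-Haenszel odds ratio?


Odds_A = 60/50 = 1.2
Odds_B = 56/59 = 0.9492
OR = Odds_A / Odds_B = 1.2 / 0.9492
Exactly, OR = (60 * 59) / (50 * 56) = 3540 / 2800
OR = 1.2643

1.2643


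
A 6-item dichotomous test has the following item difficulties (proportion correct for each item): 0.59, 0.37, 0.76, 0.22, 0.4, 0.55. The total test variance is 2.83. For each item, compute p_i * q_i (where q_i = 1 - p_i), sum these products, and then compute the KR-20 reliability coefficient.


For each item, compute p_i * q_i:
  Item 1: 0.59 * 0.41 = 0.2419
  Item 2: 0.37 * 0.63 = 0.2331
  Item 3: 0.76 * 0.24 = 0.1824
  Item 4: 0.22 * 0.78 = 0.1716
  Item 5: 0.4 * 0.6 = 0.24
  Item 6: 0.55 * 0.45 = 0.2475
Sum(p_i * q_i) = 0.2419 + 0.2331 + 0.1824 + 0.1716 + 0.24 + 0.2475 = 1.3165
KR-20 = (k/(k-1)) * (1 - Sum(p_i*q_i) / Var_total)
= (6/5) * (1 - 1.3165/2.83)
= 1.2 * 0.5348
KR-20 = 0.6418

0.6418


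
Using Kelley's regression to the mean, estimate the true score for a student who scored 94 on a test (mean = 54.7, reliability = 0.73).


T_est = rxx * X + (1 - rxx) * mean
T_est = 0.73 * 94 + 0.27 * 54.7
T_est = 68.62 + 14.769
T_est = 83.389

83.389


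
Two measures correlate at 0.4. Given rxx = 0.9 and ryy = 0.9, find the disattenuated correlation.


r_corrected = rxy / sqrt(rxx * ryy)
= 0.4 / sqrt(0.9 * 0.9)
= 0.4 / sqrt(0.81)
= 0.4 / 0.9
r_corrected = 0.4444

0.4444


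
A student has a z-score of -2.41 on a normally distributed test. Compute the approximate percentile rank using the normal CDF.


CDF(z) = 0.5 * (1 + erf(z/sqrt(2)))
erf(-1.7041) = -0.984
CDF = 0.008
Percentile rank = 0.008 * 100 = 0.8

0.8


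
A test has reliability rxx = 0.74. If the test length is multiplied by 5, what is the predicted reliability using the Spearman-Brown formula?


r_new = (n * rxx) / (1 + (n-1) * rxx)
r_new = (5 * 0.74) / (1 + 4 * 0.74)
r_new = 3.7 / 3.96
r_new = 0.9343

0.9343


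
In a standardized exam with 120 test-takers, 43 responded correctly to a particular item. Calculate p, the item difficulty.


Item difficulty p = number correct / total examinees
p = 43 / 120
p = 0.3583

0.3583


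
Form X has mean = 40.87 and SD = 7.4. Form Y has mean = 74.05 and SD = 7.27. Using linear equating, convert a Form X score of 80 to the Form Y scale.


slope = SD_Y / SD_X = 7.27 / 7.4 ~ 0.9824
intercept = mean_Y - slope * mean_X = 74.05 - (7.27 / 7.4) * 40.87 ~ 33.898
Y = slope * X + intercept. To avoid rounding drift from the rounded slope/intercept, evaluate the equivalent form Y = mean_Y + SD_Y * (X - mean_X) / SD_X at full precision:
Y = 74.05 + 7.27 * (80 - 40.87) / 7.4
Y = 74.05 + 7.27 * 39.13 / 7.4
Y = 74.05 + 284.4751 / 7.4
Y = 74.05 + 38.4426
Y = 112.4926

112.4926


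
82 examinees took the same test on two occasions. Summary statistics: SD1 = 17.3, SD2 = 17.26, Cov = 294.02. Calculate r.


r = cov(X,Y) / (SD_X * SD_Y)
r = 294.02 / (17.3 * 17.26)
r = 294.02 / 298.598
r = 0.9847

0.9847


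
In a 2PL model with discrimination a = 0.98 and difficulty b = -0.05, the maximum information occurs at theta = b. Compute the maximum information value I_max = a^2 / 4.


For 2PL, max info at theta = b = -0.05
I_max = a^2 / 4 = 0.98^2 / 4
= 0.9604 / 4
I_max = 0.2401

0.2401


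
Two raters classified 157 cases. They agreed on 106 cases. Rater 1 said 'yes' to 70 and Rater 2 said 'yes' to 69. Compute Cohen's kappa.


P_o = 106/157 = 0.675159
P_e = (70*69 + 87*88) / 24649 = 0.506552
kappa = (P_o - P_e) / (1 - P_e)
kappa = (0.675159 - 0.506552) / (1 - 0.506552)
kappa = 0.3417

0.3417


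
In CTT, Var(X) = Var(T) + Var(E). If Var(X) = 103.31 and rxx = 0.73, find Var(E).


var_true = rxx * var_obs = 0.73 * 103.31 = 75.4163
var_error = var_obs - var_true
var_error = 103.31 - 75.4163
var_error = 27.8937

27.8937


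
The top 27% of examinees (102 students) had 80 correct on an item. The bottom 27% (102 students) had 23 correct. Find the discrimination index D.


p_upper = 80/102 = 0.7843
p_lower = 23/102 = 0.2255
D = 0.7843 - 0.2255 = 0.5588

0.5588


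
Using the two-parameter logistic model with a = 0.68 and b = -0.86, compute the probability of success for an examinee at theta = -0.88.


a*(theta - b) = 0.68 * (-0.88 - -0.86) = -0.0136
exp(--0.0136) = 1.0137
P = 1 / (1 + 1.0137)
P = 0.4966

0.4966


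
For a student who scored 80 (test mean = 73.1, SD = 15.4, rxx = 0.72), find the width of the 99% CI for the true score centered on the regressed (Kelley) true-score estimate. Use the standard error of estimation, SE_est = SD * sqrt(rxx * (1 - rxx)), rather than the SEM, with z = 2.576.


True score estimate = 0.72*80 + 0.28*73.1 = 78.068
SE_est = SD * sqrt(rxx * (1 - rxx)) = 15.4 * sqrt(0.72 * 0.28) = 15.4 * sqrt(0.2016) = 6.914583
CI = T_est +/- z * SE_est, so width = 2 * z * SE_est = 2 * 2.576 * 6.914583
Width = 35.6239

35.6239


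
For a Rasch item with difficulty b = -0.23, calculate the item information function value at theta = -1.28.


P = 1/(1+exp(-(-1.28--0.23))) = 0.2592
I = P*(1-P) = 0.2592 * 0.7408
I = 0.192

0.192


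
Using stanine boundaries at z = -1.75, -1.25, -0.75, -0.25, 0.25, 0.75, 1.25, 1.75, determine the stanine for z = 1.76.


Stanine boundaries: [-1.75, -1.25, -0.75, -0.25, 0.25, 0.75, 1.25, 1.75]
z = 1.76
Check each boundary:
  z >= -1.75 -> could be stanine 2
  z >= -1.25 -> could be stanine 3
  z >= -0.75 -> could be stanine 4
  z >= -0.25 -> could be stanine 5
  z >= 0.25 -> could be stanine 6
  z >= 0.75 -> could be stanine 7
  z >= 1.25 -> could be stanine 8
  z >= 1.75 -> could be stanine 9
Highest qualifying boundary gives stanine = 9

9


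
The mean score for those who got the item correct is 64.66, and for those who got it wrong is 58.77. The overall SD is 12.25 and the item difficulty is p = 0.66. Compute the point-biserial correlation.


q = 1 - p = 0.34
rpb = ((M1 - M0) / SD) * sqrt(p * q)
rpb = ((64.66 - 58.77) / 12.25) * sqrt(0.66 * 0.34)
rpb = 0.2278

0.2278


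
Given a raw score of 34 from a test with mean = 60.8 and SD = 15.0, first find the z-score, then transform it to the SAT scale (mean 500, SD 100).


z = (X - mean) / SD = (34 - 60.8) / 15.0
z = -26.8 / 15.0
z = -1.7867
SAT-scale = SAT = 500 + 100z
Carry z at full precision (z = -26.8 / 15.0) into the conversion:
SAT-scale = 500 + 100 * (-26.8 / 15.0) = 500 + -2680 / 15.0
SAT-scale = 500 + -178.6667
SAT-scale = 321.3333

321.3333


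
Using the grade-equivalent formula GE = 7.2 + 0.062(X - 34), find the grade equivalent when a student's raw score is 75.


raw - median = 75 - 34 = 41
slope * diff = 0.062 * 41 = 2.542
GE = 7.2 + 2.542
GE = 9.742

9.742


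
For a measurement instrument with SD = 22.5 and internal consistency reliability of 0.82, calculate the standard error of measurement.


SEM = SD * sqrt(1 - rxx)
SEM = 22.5 * sqrt(1 - 0.82)
SEM = 22.5 * sqrt(0.18) = 22.5 * 0.424264
SEM = 9.5459

9.5459


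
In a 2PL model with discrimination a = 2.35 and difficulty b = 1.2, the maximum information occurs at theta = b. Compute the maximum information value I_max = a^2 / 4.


For 2PL, max info at theta = b = 1.2
I_max = a^2 / 4 = 2.35^2 / 4
= 5.5225 / 4
I_max = 1.3806

1.3806


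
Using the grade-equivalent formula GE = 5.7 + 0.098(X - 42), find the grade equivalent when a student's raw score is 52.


raw - median = 52 - 42 = 10
slope * diff = 0.098 * 10 = 0.98
GE = 5.7 + 0.98
GE = 6.68

6.68


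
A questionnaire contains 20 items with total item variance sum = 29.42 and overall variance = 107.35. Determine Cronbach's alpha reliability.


alpha = (k/(k-1)) * (1 - sum(si^2)/s_total^2)
= (20/19) * (1 - 29.42/107.35)
alpha = 0.7642

0.7642


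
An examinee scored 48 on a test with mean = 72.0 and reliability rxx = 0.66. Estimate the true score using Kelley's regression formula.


T_est = rxx * X + (1 - rxx) * mean
T_est = 0.66 * 48 + 0.34 * 72.0
T_est = 31.68 + 24.48
T_est = 56.16

56.16


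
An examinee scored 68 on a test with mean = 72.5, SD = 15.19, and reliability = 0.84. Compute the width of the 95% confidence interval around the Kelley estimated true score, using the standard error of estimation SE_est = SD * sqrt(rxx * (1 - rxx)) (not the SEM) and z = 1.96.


True score estimate = 0.84*68 + 0.16*72.5 = 68.72
SE_est = SD * sqrt(rxx * (1 - rxx)) = 15.19 * sqrt(0.84 * 0.16) = 15.19 * sqrt(0.1344) = 5.568746
CI = T_est +/- z * SE_est, so width = 2 * z * SE_est = 2 * 1.96 * 5.568746
Width = 21.8295

21.8295


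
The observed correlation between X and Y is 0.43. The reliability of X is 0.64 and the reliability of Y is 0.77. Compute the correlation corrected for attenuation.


r_corrected = rxy / sqrt(rxx * ryy)
= 0.43 / sqrt(0.64 * 0.77)
= 0.43 / sqrt(0.4928)
= 0.43 / 0.701997
r_corrected = 0.6125

0.6125


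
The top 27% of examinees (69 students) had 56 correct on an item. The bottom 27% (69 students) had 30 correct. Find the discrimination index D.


p_upper = 56/69 = 0.8116
p_lower = 30/69 = 0.4348
D = 0.8116 - 0.4348 = 0.3768

0.3768


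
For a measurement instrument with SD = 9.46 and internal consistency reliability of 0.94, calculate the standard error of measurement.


SEM = SD * sqrt(1 - rxx)
SEM = 9.46 * sqrt(1 - 0.94)
SEM = 9.46 * sqrt(0.06) = 9.46 * 0.244949
SEM = 2.3172

2.3172


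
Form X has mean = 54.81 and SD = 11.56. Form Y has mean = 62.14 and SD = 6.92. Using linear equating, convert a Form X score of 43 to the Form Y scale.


slope = SD_Y / SD_X = 6.92 / 11.56 ~ 0.5986
intercept = mean_Y - slope * mean_X = 62.14 - (6.92 / 11.56) * 54.81 ~ 29.3299
Y = slope * X + intercept. To avoid rounding drift from the rounded slope/intercept, evaluate the equivalent form Y = mean_Y + SD_Y * (X - mean_X) / SD_X at full precision:
Y = 62.14 + 6.92 * (43 - 54.81) / 11.56
Y = 62.14 - 6.92 * 11.81 / 11.56
Y = 62.14 - 81.7252 / 11.56
Y = 62.14 - 7.0697
Y = 55.0703

55.0703


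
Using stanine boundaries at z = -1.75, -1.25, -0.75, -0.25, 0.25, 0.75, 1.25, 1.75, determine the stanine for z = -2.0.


Stanine boundaries: [-1.75, -1.25, -0.75, -0.25, 0.25, 0.75, 1.25, 1.75]
z = -2.0
Check each boundary:
  z < -1.75
  z < -1.25
  z < -0.75
  z < -0.25
  z < 0.25
  z < 0.75
  z < 1.25
  z < 1.75
Highest qualifying boundary gives stanine = 1

1


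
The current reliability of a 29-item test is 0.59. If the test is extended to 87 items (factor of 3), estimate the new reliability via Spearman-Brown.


r_new = (n * rxx) / (1 + (n-1) * rxx)
r_new = (3 * 0.59) / (1 + 2 * 0.59)
r_new = 1.77 / 2.18
r_new = 0.8119

0.8119


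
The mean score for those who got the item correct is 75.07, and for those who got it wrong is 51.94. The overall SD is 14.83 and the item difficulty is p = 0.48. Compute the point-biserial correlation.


q = 1 - p = 0.52
rpb = ((M1 - M0) / SD) * sqrt(p * q)
rpb = ((75.07 - 51.94) / 14.83) * sqrt(0.48 * 0.52)
rpb = 0.7792

0.7792


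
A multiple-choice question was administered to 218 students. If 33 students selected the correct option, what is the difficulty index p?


Item difficulty p = number correct / total examinees
p = 33 / 218
p = 0.1514

0.1514


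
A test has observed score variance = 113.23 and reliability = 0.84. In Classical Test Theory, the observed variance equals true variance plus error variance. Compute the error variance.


var_true = rxx * var_obs = 0.84 * 113.23 = 95.1132
var_error = var_obs - var_true
var_error = 113.23 - 95.1132
var_error = 18.1168

18.1168


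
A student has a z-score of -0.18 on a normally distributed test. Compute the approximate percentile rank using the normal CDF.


CDF(z) = 0.5 * (1 + erf(z/sqrt(2)))
erf(-0.1273) = -0.1428
CDF = 0.4286
Percentile rank = 0.4286 * 100 = 42.86

42.86


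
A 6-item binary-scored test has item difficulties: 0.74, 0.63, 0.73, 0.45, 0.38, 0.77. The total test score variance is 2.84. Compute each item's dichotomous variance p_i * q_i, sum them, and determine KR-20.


For each item, compute p_i * q_i:
  Item 1: 0.74 * 0.26 = 0.1924
  Item 2: 0.63 * 0.37 = 0.2331
  Item 3: 0.73 * 0.27 = 0.1971
  Item 4: 0.45 * 0.55 = 0.2475
  Item 5: 0.38 * 0.62 = 0.2356
  Item 6: 0.77 * 0.23 = 0.1771
Sum(p_i * q_i) = 0.1924 + 0.2331 + 0.1971 + 0.2475 + 0.2356 + 0.1771 = 1.2828
KR-20 = (k/(k-1)) * (1 - Sum(p_i*q_i) / Var_total)
= (6/5) * (1 - 1.2828/2.84)
= 1.2 * 0.5483
KR-20 = 0.658

0.658


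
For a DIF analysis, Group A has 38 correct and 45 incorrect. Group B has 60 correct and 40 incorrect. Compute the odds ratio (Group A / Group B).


Odds_A = 38/45 = 0.8444
Odds_B = 60/40 = 1.5
OR = Odds_A / Odds_B = 0.8444 / 1.5
Exactly, OR = (38 * 40) / (45 * 60) = 1520 / 2700
OR = 0.563

0.563


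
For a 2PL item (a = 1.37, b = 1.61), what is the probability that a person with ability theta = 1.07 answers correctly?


a*(theta - b) = 1.37 * (1.07 - 1.61) = -0.7398
exp(--0.7398) = 2.0955
P = 1 / (1 + 2.0955)
P = 0.323

0.323


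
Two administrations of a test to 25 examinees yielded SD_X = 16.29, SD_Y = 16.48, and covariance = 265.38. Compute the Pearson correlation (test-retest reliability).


r = cov(X,Y) / (SD_X * SD_Y)
r = 265.38 / (16.29 * 16.48)
r = 265.38 / 268.4592
r = 0.9885

0.9885


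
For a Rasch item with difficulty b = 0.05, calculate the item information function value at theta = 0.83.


P = 1/(1+exp(-(0.83-0.05))) = 0.6857
I = P*(1-P) = 0.6857 * 0.3143
I = 0.2155

0.2155


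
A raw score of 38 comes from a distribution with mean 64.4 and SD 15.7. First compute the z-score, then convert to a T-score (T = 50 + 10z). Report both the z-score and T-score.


z = (X - mean) / SD = (38 - 64.4) / 15.7
z = -26.4 / 15.7
z = -1.6815
T-score = T = 50 + 10z
Carry z at full precision (z = -26.4 / 15.7) into the conversion:
T-score = 50 + 10 * (-26.4 / 15.7) = 50 + -264 / 15.7
T-score = 50 + -16.8153
T-score = 33.1847

33.1847


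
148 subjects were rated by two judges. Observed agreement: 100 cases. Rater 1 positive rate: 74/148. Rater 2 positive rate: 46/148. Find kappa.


P_o = 100/148 = 0.675676
P_e = (74*46 + 74*102) / 21904 = 0.5
kappa = (P_o - P_e) / (1 - P_e)
kappa = (0.675676 - 0.5) / (1 - 0.5)
kappa = 0.3514

0.3514


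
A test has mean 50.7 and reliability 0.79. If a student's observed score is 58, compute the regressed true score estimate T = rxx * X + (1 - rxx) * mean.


T_est = rxx * X + (1 - rxx) * mean
T_est = 0.79 * 58 + 0.21 * 50.7
T_est = 45.82 + 10.647
T_est = 56.467

56.467


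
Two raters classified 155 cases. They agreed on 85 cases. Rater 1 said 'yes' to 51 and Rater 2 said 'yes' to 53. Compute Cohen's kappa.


P_o = 85/155 = 0.548387
P_e = (51*53 + 104*102) / 24025 = 0.554048
kappa = (P_o - P_e) / (1 - P_e)
kappa = (0.548387 - 0.554048) / (1 - 0.554048)
kappa = -0.0127

-0.0127


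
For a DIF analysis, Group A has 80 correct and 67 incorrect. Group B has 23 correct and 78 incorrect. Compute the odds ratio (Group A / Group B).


Odds_A = 80/67 = 1.194
Odds_B = 23/78 = 0.2949
OR = Odds_A / Odds_B = 1.194 / 0.2949
Exactly, OR = (80 * 78) / (67 * 23) = 6240 / 1541
OR = 4.0493

4.0493


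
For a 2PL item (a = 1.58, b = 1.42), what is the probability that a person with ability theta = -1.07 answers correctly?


a*(theta - b) = 1.58 * (-1.07 - 1.42) = -3.9342
exp(--3.9342) = 51.1212
P = 1 / (1 + 51.1212)
P = 0.0192

0.0192


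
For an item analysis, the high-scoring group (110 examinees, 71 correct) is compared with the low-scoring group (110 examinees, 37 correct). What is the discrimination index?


p_upper = 71/110 = 0.6455
p_lower = 37/110 = 0.3364
D = 0.6455 - 0.3364 = 0.3091

0.3091


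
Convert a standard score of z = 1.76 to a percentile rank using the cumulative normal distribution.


CDF(z) = 0.5 * (1 + erf(z/sqrt(2)))
erf(1.2445) = 0.9216
CDF = 0.9608
Percentile rank = 0.9608 * 100 = 96.08

96.08


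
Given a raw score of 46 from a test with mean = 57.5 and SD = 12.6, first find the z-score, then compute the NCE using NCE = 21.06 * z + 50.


z = (X - mean) / SD = (46 - 57.5) / 12.6
z = -11.5 / 12.6
z = -0.9127
NCE = NCE = 21.06z + 50
Carry z at full precision (z = -11.5 / 12.6) into the conversion:
NCE = 21.06 * (-11.5 / 12.6) + 50 = -242.19 / 12.6 + 50
NCE = -19.2214 + 50
NCE = 30.7786

30.7786


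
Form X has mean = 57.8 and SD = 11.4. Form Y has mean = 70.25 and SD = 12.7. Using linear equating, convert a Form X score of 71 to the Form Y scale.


slope = SD_Y / SD_X = 12.7 / 11.4 ~ 1.114
intercept = mean_Y - slope * mean_X = 70.25 - (12.7 / 11.4) * 57.8 ~ 5.8588
Y = slope * X + intercept. To avoid rounding drift from the rounded slope/intercept, evaluate the equivalent form Y = mean_Y + SD_Y * (X - mean_X) / SD_X at full precision:
Y = 70.25 + 12.7 * (71 - 57.8) / 11.4
Y = 70.25 + 12.7 * 13.2 / 11.4
Y = 70.25 + 167.64 / 11.4
Y = 70.25 + 14.7053
Y = 84.9553

84.9553


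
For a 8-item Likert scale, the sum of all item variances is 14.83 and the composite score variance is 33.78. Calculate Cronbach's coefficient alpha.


alpha = (k/(k-1)) * (1 - sum(si^2)/s_total^2)
= (8/7) * (1 - 14.83/33.78)
alpha = 0.6411

0.6411


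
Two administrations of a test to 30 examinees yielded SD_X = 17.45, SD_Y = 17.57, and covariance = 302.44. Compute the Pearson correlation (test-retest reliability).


r = cov(X,Y) / (SD_X * SD_Y)
r = 302.44 / (17.45 * 17.57)
r = 302.44 / 306.5965
r = 0.9864

0.9864


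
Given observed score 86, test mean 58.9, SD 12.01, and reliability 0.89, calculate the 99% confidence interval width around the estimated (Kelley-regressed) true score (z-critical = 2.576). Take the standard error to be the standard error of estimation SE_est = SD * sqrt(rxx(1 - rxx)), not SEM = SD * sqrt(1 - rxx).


True score estimate = 0.89*86 + 0.11*58.9 = 83.019
SE_est = SD * sqrt(rxx * (1 - rxx)) = 12.01 * sqrt(0.89 * 0.11) = 12.01 * sqrt(0.0979) = 3.757806
CI = T_est +/- z * SE_est, so width = 2 * z * SE_est = 2 * 2.576 * 3.757806
Width = 19.3602

19.3602


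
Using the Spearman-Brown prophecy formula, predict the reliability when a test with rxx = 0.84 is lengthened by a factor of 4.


r_new = (n * rxx) / (1 + (n-1) * rxx)
r_new = (4 * 0.84) / (1 + 3 * 0.84)
r_new = 3.36 / 3.52
r_new = 0.9545

0.9545


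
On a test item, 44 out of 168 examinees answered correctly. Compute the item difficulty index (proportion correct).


Item difficulty p = number correct / total examinees
p = 44 / 168
p = 0.2619

0.2619


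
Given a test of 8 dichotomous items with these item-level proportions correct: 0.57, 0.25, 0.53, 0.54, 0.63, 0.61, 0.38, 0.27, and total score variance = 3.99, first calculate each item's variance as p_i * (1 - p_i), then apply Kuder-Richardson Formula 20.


For each item, compute p_i * q_i:
  Item 1: 0.57 * 0.43 = 0.2451
  Item 2: 0.25 * 0.75 = 0.1875
  Item 3: 0.53 * 0.47 = 0.2491
  Item 4: 0.54 * 0.46 = 0.2484
  Item 5: 0.63 * 0.37 = 0.2331
  Item 6: 0.61 * 0.39 = 0.2379
  Item 7: 0.38 * 0.62 = 0.2356
  Item 8: 0.27 * 0.73 = 0.1971
Sum(p_i * q_i) = 0.2451 + 0.1875 + 0.2491 + 0.2484 + 0.2331 + 0.2379 + 0.2356 + 0.1971 = 1.8338
KR-20 = (k/(k-1)) * (1 - Sum(p_i*q_i) / Var_total)
= (8/7) * (1 - 1.8338/3.99)
= 1.1429 * 0.5404
KR-20 = 0.6176

0.6176
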